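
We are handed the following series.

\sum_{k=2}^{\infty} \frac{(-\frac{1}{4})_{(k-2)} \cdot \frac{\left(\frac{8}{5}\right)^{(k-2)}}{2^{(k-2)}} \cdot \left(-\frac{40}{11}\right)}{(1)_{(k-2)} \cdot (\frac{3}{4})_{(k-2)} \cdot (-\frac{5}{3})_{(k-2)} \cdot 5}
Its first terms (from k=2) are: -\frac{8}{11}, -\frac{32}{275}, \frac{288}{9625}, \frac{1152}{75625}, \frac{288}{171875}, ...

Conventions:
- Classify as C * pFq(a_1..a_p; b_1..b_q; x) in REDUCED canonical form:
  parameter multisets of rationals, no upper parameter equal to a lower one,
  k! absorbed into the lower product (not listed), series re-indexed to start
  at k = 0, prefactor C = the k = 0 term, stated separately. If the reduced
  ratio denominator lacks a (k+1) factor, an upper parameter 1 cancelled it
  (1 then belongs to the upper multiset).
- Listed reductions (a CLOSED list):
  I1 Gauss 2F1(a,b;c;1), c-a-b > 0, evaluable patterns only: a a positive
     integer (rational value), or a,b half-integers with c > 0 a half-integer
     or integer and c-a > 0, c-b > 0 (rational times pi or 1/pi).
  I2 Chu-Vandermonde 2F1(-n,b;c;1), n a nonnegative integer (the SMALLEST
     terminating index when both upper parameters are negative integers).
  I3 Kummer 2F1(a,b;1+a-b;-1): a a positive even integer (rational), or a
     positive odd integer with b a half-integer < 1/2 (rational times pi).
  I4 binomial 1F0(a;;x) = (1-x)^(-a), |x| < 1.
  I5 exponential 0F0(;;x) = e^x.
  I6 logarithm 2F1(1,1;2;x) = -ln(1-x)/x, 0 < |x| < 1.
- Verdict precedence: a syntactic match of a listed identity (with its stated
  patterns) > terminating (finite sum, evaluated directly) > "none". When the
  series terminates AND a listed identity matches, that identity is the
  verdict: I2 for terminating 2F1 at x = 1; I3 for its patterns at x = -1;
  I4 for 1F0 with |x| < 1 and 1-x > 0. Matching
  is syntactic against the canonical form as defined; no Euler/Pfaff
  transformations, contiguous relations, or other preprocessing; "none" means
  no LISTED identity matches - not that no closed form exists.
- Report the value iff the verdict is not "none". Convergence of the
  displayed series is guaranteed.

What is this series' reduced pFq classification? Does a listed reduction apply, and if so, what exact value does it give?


Classification (C = -\frac{8}{11}): 1F2 with upper {-\frac{1}{4}}, lower {-\frac{5}{3}, \frac{3}{4}}, argument x = \frac{4}{5}. Verdict: none (x = \frac{4}{5}): each listed identity misses the multisets {-\frac{1}{4}} ; {-\frac{5}{3}, \frac{3}{4}}.

Structural cue: with t_0 = -\frac{8}{11}, (1)_k (C = -8/11, x = 4/5) is k! itself.
Ratio: r(k) = \frac{4}{5} * (k-\frac{1}{4}) / [(k-\frac{5}{3}) (k+\frac{3}{4}) (k+1)] - poly over poly, x = \frac{4}{5} from leading terms; C = -\frac{8}{11} at k = 0.


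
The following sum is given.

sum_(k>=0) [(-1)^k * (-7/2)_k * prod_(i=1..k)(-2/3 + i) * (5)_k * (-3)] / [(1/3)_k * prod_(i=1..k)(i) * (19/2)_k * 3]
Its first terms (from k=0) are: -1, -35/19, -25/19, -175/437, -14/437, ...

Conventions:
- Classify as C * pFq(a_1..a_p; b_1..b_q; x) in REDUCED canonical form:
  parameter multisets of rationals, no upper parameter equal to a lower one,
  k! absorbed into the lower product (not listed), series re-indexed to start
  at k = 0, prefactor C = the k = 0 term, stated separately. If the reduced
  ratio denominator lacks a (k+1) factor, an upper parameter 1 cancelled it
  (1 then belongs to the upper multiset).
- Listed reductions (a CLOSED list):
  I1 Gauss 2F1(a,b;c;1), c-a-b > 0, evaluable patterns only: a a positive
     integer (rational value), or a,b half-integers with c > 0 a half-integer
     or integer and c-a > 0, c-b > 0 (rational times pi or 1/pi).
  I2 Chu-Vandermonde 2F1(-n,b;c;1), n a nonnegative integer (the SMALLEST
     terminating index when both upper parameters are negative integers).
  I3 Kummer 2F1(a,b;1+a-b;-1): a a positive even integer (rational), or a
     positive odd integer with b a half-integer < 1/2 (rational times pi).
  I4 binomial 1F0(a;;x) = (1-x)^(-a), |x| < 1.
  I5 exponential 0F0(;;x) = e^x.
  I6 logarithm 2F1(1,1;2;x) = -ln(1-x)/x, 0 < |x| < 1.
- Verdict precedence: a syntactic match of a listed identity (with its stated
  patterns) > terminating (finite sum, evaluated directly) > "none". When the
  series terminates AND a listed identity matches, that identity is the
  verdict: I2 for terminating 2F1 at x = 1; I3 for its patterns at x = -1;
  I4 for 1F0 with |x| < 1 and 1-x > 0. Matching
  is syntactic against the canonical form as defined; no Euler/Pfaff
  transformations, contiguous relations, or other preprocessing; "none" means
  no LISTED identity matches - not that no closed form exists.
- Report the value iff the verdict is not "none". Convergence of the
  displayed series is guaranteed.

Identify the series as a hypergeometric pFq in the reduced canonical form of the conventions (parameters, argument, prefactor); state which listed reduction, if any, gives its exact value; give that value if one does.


At argument -1: a 2F1 with upper {-7/2, 5}, lower {19/2}, scaled by C = -1. Verdict: the Kummer evaluation I3 fires (x = -1; c = 19/2 equals 1+a-b for upper {-7/2, 5}: listed pattern). Its exact value is (-765765/524288) * pi.

The tell: x = (-1) and the running product (C = -1, x = -1) telescopes to a rising factorial.
Term ratio: r(k) = (-1) * (k-7/2) (k+5) / [(k+19/2) (k+1)] - rational in k. x = (-1); t_0 = -1; negate the roots.


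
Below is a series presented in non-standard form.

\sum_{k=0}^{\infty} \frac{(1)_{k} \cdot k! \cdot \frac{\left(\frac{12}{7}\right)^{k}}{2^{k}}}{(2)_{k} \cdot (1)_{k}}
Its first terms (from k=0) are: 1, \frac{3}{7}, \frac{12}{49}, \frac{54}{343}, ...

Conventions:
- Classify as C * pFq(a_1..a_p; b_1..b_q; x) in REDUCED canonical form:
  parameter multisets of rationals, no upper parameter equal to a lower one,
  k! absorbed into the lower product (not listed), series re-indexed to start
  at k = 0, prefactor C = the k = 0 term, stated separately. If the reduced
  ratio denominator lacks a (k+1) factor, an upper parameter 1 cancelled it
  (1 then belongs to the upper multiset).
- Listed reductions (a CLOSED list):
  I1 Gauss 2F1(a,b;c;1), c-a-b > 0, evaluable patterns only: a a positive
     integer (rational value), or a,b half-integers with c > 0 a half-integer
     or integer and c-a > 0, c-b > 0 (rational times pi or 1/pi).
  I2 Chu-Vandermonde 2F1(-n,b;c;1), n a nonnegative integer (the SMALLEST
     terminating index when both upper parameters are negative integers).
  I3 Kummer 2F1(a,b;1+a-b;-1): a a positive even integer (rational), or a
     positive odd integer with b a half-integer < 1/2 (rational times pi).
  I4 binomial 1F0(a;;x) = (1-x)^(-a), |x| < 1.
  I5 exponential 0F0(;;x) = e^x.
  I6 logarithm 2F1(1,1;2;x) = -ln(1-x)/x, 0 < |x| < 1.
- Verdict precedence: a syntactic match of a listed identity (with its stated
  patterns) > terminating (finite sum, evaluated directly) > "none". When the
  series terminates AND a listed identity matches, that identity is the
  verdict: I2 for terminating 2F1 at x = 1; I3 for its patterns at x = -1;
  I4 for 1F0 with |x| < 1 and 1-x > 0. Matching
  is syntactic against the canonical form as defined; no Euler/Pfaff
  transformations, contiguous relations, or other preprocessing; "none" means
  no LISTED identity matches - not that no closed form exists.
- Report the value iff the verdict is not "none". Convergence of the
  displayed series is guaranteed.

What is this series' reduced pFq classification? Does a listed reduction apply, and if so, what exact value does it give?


At argument \frac{6}{7}: a 2F1 with upper {1, 1}, lower {2}, scaled by C = 1. Verdict: the I6 logarithm reduction fires (the logarithm: parameters (1,1;2), x = \frac{6}{7}). Exact value: \left(-\frac{7}{6}\right) \cdot \ln\left(\frac{1}{7}\right).

The tell: t_0 being 1, the two k-th powers (prefactor 1) combine into one argument.
Consecutive-term ratio: r(k) = \frac{6}{7} * (k+1) (k+1) / [(k+2) (k+1)] - rational in k. x = \frac{6}{7}; t_0 = 1; negate the roots.


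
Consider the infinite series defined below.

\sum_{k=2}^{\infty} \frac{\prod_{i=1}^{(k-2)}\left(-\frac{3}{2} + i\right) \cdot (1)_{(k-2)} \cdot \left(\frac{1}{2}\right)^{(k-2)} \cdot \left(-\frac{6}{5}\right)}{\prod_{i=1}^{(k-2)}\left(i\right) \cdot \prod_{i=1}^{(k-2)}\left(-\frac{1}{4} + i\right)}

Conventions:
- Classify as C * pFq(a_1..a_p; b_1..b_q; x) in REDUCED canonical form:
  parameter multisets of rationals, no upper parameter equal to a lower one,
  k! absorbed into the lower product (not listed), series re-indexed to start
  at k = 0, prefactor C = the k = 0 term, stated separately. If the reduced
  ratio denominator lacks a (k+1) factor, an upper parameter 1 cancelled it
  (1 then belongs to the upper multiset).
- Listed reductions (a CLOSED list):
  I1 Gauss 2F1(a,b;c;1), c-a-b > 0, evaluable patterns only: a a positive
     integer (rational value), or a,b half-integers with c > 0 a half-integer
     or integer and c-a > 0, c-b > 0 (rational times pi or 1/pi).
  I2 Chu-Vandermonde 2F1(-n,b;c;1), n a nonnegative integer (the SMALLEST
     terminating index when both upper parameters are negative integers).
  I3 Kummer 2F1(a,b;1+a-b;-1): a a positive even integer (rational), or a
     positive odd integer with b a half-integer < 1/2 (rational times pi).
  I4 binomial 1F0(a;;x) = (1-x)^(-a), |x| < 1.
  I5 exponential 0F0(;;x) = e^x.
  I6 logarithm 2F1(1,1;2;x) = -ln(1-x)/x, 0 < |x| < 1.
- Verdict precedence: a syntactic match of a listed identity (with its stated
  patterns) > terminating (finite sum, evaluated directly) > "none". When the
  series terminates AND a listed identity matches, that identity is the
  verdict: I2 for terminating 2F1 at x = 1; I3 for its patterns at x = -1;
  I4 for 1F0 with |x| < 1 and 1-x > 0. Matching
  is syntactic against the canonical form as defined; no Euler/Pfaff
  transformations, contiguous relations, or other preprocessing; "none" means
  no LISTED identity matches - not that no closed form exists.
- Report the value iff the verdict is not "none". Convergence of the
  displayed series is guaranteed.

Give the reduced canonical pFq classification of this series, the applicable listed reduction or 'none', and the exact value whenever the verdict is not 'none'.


x = \frac{1}{2} here; the reduced form reads 2F1, upper {-\frac{1}{2}, 1}, lower {\frac{3}{4}}, C = -\frac{6}{5}. Verdict: none - at argument \frac{1}{2} the multisets {-\frac{1}{2}, 1} ; {\frac{3}{4}} match no listed identity.

The tell: x = \frac{1}{2} and the product of the first k integers (prefactor -6/5) is k!.
Adjacent-term ratio: r(k) = \frac{1}{2} * (k-\frac{1}{2}) (k+1) / [(k+\frac{3}{4}) (k+1)] ; factor over Q: parameters, x = \frac{1}{2}, and C = -\frac{6}{5}.


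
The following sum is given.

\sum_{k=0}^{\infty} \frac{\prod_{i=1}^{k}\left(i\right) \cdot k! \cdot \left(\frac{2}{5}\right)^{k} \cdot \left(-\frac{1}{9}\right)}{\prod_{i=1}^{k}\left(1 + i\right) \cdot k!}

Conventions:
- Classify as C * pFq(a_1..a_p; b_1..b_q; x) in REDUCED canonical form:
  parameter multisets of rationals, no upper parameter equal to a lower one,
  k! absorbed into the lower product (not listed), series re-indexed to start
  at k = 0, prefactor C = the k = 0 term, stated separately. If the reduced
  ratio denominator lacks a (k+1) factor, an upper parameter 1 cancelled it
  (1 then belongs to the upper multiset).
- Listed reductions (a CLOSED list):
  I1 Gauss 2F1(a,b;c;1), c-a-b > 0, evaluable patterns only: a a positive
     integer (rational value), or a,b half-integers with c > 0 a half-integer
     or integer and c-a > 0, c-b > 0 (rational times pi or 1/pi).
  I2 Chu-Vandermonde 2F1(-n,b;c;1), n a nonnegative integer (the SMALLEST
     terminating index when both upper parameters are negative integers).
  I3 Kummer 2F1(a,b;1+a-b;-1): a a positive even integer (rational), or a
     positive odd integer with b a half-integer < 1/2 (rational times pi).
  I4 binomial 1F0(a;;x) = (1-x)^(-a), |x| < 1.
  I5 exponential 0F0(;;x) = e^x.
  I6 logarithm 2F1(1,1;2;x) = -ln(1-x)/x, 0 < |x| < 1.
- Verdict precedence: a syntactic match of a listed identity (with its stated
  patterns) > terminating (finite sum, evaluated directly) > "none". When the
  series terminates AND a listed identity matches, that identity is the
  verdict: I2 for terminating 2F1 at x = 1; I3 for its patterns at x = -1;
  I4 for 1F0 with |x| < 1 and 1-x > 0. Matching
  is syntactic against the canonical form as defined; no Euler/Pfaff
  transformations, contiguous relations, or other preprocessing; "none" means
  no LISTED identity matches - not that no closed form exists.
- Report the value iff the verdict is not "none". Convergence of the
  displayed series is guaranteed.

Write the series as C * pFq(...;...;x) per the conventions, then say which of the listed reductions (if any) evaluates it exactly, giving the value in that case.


x = \frac{2}{5} here; the reduced form reads 2F1, upper {1, 1}, lower {2}, C = -\frac{1}{9}. Verdict: logarithm (I6) fires (the logarithm: parameters (1,1;2), x = \frac{2}{5}). Sum: \frac{5}{18} \cdot \ln\left(\frac{3}{5}\right).

Structural cue: t_0 = -\frac{1}{9} here, and the lower running product (C = -1/9, x = 2/5) is a rising factorial.
Adjacent-term ratio: r(k) = \frac{2}{5} * (k+1) (k+1) / [(k+2) (k+1)] - rational; roots negated = parameters, x = \frac{2}{5}, C = -\frac{1}{9}.


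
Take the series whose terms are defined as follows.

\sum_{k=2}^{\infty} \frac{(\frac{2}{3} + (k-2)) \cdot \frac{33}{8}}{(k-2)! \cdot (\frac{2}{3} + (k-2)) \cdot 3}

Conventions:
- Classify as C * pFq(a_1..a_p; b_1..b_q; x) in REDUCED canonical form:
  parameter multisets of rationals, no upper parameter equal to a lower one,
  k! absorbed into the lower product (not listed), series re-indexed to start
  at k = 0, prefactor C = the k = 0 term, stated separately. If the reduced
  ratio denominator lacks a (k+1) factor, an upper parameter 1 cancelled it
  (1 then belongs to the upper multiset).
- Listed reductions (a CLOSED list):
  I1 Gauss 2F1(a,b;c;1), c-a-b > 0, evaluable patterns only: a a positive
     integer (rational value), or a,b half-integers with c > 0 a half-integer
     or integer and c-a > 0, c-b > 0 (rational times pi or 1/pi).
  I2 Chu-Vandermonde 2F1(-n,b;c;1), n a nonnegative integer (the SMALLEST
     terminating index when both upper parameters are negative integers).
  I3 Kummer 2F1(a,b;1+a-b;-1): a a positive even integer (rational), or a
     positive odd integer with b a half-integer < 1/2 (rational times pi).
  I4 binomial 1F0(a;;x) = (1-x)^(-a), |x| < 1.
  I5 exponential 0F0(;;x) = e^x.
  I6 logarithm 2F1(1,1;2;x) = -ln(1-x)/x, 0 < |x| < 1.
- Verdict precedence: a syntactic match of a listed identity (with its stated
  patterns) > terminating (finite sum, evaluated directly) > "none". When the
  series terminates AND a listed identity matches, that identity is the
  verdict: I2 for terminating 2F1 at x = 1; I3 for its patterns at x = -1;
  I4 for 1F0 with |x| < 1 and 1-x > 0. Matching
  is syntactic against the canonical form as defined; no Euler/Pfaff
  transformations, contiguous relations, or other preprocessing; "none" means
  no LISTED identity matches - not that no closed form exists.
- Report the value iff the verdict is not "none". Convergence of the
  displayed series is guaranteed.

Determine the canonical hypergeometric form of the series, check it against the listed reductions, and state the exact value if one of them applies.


Canonical form: C = \frac{11}{8} times 0F0 with upper {-}, lower {-}, x = 1. Verdict: this is exponential (I5) (the 0F0 exponential series at x = 1). Hence: \frac{11}{8} \cdot e^{1}.

Key step: with t_0 = \frac{11}{8}, the constant factors (prefactor 11/8) combine into one prefactor.
Term ratio: r(k) = 1 * 1 / [(k+1)] ; factor over Q: parameters, x = 1, and C = \frac{11}{8}.


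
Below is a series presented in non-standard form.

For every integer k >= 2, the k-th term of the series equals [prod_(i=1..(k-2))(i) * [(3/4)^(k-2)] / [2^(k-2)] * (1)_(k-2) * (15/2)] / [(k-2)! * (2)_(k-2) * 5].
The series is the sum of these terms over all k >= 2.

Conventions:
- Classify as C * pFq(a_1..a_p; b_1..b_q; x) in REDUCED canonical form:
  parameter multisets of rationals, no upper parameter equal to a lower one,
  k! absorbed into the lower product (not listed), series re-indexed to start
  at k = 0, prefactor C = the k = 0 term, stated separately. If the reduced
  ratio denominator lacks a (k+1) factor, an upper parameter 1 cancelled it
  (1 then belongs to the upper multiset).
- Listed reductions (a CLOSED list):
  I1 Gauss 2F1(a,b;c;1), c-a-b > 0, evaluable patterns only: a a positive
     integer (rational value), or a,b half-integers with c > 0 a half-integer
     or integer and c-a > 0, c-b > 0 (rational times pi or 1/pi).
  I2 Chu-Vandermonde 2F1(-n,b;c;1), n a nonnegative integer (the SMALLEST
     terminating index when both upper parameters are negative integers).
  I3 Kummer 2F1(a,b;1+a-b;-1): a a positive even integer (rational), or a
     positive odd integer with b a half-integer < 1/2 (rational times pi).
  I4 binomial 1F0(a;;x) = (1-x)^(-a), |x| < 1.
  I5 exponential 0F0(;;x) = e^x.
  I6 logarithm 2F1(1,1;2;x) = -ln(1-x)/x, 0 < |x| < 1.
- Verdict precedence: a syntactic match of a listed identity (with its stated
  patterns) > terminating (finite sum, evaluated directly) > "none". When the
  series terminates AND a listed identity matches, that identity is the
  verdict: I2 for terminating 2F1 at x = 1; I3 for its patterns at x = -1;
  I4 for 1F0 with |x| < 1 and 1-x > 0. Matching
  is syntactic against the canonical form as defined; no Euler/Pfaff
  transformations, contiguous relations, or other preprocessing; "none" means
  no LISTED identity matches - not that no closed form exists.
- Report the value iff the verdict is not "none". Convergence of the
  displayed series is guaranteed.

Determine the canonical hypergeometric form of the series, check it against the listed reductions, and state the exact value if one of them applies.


The tell: x = (3/8) and the two k-th powers (C = 3/2) combine into one argument.
Ratio: r(k) = (3/8) * (k+1) (k+1) / [(k+2) (k+1)] ; factor over Q: parameters, x = (3/8), and C = 3/2.

Prefactor 3/2, argument 3/8: 2F1 with upper {1, 1} over lower {2}. Verdict: this is the I6 logarithm reduction (the logarithm: parameters (1,1;2), x = 3/8). Value: (-4) * ln(5/8).


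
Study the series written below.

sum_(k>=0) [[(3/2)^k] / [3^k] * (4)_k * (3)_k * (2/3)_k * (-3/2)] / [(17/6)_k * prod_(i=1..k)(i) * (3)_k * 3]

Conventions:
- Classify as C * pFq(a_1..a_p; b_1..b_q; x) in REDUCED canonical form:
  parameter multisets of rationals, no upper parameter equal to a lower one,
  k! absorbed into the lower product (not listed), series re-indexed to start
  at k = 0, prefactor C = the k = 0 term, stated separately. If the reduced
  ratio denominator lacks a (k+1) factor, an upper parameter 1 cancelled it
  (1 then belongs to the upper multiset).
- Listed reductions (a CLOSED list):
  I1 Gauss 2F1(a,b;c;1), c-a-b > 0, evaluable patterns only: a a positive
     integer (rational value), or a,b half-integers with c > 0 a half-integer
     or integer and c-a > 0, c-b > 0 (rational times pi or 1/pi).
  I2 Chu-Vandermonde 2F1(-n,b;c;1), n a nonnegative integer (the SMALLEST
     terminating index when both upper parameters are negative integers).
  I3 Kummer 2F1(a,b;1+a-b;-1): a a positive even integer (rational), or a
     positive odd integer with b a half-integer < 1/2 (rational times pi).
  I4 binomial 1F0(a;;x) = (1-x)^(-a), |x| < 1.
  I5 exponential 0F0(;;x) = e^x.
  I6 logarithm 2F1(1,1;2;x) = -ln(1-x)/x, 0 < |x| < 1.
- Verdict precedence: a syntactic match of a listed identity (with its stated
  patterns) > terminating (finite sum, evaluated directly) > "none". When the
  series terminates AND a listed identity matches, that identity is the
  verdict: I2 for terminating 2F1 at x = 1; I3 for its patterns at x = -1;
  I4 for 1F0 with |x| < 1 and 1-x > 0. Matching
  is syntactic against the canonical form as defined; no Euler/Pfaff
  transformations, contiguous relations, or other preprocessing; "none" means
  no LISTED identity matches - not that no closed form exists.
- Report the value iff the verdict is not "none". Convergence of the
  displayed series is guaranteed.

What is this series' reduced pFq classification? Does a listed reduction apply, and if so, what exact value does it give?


x = 1/2 here; the reduced form reads 2F1, upper {2/3, 4}, lower {17/6}, C = -1/2. Verdict: none (x = 1/2): each listed identity misses the multisets {2/3, 4} ; {17/6}.

Structural cue: with t_0 = -1/2, the parameter 3 appears in both the upper and lower lists and cancels.
Term ratio: r(k) = (1/2) * (k+2/3) (k+4) / [(k+17/6) (k+1)] - poly over poly, x = (1/2) from leading terms; C = -1/2 at k = 0.


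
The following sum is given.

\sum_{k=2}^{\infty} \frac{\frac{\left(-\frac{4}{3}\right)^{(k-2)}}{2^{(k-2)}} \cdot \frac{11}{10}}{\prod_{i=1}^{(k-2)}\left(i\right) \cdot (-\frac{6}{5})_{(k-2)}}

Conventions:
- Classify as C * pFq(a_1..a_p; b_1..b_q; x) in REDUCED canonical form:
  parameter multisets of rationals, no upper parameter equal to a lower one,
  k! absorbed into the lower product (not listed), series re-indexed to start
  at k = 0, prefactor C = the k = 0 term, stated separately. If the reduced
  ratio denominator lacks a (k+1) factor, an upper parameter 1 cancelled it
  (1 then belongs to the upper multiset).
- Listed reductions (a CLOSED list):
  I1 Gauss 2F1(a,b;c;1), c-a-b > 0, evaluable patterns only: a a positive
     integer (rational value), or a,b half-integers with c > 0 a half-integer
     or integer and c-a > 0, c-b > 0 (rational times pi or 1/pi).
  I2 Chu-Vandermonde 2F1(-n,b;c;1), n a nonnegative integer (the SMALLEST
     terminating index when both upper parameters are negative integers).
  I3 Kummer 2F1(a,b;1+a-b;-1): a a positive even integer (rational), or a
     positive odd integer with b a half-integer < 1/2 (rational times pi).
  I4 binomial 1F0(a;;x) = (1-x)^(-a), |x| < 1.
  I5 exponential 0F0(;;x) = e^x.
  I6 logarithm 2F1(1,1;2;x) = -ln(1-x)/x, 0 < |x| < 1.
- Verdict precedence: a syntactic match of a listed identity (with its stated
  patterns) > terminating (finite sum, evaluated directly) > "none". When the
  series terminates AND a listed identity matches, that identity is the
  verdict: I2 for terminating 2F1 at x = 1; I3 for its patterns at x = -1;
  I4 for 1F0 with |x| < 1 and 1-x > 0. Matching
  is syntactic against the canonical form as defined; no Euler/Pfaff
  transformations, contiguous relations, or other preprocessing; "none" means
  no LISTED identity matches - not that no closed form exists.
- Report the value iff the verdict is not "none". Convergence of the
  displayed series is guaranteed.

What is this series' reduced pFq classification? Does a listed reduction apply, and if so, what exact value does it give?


Canonical form: C = \frac{11}{10} times 0F1 with upper {-}, lower {-\frac{6}{5}}, x = -\frac{2}{3}. Verdict: none (x = -\frac{2}{3}): each listed identity misses the multisets {-} ; {-\frac{6}{5}}.

First insight: t_0 being \frac{11}{10}, the two k-th powers (C = 11/10, x = -2/3) combine into one argument.
Consecutive-term ratio: r(k) = -\frac{2}{3} * 1 / [(k-\frac{6}{5}) (k+1)] - poly over poly, x = -\frac{2}{3} from leading terms; C = \frac{11}{10} at k = 0.


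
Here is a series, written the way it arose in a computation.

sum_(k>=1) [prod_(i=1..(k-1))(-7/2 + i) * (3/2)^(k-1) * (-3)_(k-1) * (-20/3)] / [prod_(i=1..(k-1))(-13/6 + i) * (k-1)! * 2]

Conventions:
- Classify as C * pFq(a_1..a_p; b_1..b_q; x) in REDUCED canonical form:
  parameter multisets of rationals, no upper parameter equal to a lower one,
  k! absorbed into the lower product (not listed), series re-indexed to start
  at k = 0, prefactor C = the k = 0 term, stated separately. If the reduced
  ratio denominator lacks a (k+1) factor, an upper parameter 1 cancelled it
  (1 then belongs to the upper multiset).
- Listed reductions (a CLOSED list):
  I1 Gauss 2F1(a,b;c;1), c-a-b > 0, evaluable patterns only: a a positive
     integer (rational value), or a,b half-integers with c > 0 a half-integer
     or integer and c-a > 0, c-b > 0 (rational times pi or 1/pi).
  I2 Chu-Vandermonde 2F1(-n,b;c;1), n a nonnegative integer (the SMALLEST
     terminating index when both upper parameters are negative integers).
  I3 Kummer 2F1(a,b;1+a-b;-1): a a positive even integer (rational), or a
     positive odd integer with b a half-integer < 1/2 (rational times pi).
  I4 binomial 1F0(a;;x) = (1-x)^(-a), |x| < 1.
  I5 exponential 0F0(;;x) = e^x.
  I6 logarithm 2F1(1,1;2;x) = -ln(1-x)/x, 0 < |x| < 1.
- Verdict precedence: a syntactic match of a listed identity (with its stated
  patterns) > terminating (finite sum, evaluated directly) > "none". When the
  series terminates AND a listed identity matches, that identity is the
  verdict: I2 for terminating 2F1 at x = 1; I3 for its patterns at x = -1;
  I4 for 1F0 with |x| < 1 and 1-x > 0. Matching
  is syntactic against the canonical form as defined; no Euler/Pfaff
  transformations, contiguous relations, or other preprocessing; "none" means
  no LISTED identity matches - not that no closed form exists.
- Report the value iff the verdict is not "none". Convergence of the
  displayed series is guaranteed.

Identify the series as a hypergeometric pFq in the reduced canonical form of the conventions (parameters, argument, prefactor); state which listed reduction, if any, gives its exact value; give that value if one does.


Classification (C = -10/3): 2F1 with upper {-3, -5/2}, lower {-7/6}, argument x = 3/2. Verdict: terminating - upper -3 stops the sum at k = 3; the 4 terms are added exactly. Its exact value is -44965/84.

Key observation: t_0 = -10/3 here, and the constant factors (C = -10/3, x = 3/2) combine into one prefactor.
Consecutive-term ratio: r(k) = (3/2) * (k-3) (k-5/2) / [(k-7/6) (k+1)] - poly over poly, x = (3/2) from leading terms; C = -10/3 at k = 0.


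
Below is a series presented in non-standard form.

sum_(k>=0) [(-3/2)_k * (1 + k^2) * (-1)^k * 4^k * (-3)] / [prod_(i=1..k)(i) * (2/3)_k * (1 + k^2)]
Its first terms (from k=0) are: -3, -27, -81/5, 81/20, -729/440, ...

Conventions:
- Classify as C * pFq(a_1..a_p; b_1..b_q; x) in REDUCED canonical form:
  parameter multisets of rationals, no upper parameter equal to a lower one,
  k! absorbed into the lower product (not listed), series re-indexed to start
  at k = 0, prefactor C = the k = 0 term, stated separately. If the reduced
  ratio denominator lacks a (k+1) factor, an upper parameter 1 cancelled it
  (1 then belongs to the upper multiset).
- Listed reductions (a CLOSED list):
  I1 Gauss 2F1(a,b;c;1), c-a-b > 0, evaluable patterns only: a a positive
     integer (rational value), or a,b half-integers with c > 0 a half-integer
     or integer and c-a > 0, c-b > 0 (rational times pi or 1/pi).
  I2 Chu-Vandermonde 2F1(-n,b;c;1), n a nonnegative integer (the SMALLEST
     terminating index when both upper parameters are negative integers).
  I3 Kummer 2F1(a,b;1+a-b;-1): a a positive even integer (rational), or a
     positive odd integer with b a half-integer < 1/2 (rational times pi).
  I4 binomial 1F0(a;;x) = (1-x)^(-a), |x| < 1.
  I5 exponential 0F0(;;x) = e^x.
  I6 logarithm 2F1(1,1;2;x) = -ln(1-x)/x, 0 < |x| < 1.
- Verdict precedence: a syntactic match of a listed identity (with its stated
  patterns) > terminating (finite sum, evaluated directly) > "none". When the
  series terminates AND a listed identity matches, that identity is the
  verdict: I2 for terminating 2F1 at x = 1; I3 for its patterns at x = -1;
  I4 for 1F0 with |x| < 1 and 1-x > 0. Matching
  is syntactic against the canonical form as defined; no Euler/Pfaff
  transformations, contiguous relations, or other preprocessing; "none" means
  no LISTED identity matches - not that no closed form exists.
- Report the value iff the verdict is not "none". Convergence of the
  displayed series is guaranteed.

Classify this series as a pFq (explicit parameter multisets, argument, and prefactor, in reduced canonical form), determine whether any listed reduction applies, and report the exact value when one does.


Key observation: x = (-4) and k^2 + 1 divides numerator and denominator alike; prefactor -3 after cancelling.
Ratio: r(k) = (-4) * (k-3/2) / [(k+2/3) (k+1)] - rational in k, leading ratio (-4); with t_0 = -3, classification follows.

At argument -4: a 1F1 with upper {-3/2}, lower {2/3}, scaled by C = -3. Verdict: none - at argument -4 the multisets {-3/2} ; {2/3} match no listed identity.


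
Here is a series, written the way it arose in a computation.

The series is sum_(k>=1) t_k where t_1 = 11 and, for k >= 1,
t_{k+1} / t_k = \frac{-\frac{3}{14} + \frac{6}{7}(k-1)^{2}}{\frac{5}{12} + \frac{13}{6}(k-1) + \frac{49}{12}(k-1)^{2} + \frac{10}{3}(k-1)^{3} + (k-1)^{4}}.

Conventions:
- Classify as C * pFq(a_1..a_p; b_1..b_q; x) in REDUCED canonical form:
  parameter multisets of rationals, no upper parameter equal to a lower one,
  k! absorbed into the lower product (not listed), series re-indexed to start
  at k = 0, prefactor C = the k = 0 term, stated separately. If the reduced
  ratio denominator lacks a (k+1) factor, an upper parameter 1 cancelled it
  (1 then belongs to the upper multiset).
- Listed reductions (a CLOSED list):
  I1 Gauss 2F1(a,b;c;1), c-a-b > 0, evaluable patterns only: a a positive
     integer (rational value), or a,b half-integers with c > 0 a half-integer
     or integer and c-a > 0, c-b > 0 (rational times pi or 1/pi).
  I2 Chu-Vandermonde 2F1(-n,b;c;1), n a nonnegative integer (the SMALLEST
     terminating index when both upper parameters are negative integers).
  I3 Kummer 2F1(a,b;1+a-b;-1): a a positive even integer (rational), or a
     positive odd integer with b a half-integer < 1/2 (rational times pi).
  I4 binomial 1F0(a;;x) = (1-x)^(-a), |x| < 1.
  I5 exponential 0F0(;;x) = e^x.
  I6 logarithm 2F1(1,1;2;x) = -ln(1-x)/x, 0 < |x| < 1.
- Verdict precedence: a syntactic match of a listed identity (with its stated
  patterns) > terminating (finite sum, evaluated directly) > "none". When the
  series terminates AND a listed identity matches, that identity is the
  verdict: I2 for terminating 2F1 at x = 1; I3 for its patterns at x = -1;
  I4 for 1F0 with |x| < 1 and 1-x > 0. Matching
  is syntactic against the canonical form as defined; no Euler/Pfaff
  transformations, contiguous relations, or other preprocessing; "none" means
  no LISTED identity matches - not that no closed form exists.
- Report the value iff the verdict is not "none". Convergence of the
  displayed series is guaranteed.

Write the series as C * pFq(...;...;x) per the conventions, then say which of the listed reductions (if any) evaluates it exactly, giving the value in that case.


Classification (C = 11): 1F2 with upper {-\frac{1}{2}}, lower {\frac{5}{6}, 1}, argument x = \frac{6}{7}. Verdict: no listed reduction: x = \frac{6}{7} and upper {-\frac{1}{2}} fail every I1-I6 pattern.

First insight: x = \frac{6}{7} and roots of the ratio polynomials (C = 11) are the negated parameters.
Term ratio: r(k) = \frac{6}{7} * (k-\frac{1}{2}) / [(k+\frac{5}{6}) (k+1) (k+1)] - rational; roots negated = parameters, x = \frac{6}{7}, C = 11.


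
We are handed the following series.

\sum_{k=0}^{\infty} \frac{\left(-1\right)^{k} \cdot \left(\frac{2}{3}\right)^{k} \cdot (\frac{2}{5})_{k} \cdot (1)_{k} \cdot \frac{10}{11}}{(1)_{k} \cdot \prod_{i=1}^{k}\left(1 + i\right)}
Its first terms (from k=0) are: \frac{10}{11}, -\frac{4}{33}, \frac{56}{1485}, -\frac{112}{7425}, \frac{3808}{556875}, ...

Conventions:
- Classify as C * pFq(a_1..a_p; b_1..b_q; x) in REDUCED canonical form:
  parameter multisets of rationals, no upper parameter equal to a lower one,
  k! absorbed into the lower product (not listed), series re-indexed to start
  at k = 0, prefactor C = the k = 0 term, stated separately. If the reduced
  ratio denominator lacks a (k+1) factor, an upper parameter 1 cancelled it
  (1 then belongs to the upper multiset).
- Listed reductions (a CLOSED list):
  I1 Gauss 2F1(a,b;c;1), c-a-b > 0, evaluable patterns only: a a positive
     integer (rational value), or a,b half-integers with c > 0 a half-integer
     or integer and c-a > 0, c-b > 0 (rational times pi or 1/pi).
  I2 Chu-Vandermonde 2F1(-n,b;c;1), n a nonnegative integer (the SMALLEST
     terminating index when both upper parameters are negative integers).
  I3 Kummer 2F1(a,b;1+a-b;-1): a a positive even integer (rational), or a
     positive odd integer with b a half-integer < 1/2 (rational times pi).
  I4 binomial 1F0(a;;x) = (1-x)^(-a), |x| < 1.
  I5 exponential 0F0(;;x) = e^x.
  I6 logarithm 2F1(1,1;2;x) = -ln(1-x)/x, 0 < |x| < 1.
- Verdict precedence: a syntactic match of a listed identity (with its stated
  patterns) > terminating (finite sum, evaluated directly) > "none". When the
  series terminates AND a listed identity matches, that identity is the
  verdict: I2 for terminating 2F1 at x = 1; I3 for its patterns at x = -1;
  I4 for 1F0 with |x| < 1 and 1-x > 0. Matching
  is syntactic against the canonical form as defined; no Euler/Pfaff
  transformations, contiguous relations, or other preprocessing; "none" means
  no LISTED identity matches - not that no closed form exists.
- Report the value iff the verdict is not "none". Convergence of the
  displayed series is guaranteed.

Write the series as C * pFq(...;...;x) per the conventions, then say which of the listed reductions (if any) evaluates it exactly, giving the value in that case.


x = -\frac{2}{3} here; the reduced form reads 2F1, upper {\frac{2}{5}, 1}, lower {2}, C = \frac{10}{11}. Verdict: none. No listed pattern accepts 2F1(\frac{2}{5}, 1; 2; -\frac{2}{3}).

Key observation: t_0 = \frac{10}{11} here, and (1)_k (C = 10/11) is k! itself.
Step ratio: r(k) = -\frac{2}{3} * (k+\frac{2}{5}) (k+1) / [(k+2) (k+1)] - rational in k, leading ratio -\frac{2}{3}; with t_0 = \frac{10}{11}, classification follows.


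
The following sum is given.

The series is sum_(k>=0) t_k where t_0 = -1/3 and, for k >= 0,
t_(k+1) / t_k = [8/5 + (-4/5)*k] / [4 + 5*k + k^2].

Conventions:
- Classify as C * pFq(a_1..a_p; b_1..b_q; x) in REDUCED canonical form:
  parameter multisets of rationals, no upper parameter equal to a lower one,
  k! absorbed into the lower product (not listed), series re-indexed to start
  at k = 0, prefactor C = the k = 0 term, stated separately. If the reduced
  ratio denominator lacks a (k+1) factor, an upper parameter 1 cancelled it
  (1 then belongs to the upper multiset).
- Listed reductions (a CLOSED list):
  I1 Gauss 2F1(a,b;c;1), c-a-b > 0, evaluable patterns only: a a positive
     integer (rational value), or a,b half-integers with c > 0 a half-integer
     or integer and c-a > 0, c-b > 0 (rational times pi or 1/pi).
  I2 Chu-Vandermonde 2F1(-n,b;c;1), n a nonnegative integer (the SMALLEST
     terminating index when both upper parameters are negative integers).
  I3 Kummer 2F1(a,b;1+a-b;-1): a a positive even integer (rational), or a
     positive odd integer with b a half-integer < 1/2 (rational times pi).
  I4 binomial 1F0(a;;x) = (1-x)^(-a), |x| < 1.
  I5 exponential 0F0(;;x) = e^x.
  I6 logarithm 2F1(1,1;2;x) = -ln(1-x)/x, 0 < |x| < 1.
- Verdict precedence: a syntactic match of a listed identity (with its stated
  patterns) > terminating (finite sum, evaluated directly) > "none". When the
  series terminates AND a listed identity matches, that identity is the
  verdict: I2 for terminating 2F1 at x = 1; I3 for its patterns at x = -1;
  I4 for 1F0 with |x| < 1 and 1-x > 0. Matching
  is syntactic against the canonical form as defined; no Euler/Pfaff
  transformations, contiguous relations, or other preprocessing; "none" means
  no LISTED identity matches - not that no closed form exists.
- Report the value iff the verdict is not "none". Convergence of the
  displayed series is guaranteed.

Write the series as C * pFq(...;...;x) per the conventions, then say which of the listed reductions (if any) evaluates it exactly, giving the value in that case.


This is -1/3 * 1F1(-2; 4; -4/5) in reduced canonical form. Verdict: terminating at k = 2: the factor (-2)_k kills every later term; summing the 3 survivors is exact. Hence: -179/375.

Key observation: t_0 being -1/3, roots of the ratio polynomials (C = -1/3) are the negated parameters.
Ratio: r(k) = (-4/5) * (k-2) / [(k+4) (k+1)] - poly over poly, x = (-4/5) from leading terms; C = -1/3 at k = 0.


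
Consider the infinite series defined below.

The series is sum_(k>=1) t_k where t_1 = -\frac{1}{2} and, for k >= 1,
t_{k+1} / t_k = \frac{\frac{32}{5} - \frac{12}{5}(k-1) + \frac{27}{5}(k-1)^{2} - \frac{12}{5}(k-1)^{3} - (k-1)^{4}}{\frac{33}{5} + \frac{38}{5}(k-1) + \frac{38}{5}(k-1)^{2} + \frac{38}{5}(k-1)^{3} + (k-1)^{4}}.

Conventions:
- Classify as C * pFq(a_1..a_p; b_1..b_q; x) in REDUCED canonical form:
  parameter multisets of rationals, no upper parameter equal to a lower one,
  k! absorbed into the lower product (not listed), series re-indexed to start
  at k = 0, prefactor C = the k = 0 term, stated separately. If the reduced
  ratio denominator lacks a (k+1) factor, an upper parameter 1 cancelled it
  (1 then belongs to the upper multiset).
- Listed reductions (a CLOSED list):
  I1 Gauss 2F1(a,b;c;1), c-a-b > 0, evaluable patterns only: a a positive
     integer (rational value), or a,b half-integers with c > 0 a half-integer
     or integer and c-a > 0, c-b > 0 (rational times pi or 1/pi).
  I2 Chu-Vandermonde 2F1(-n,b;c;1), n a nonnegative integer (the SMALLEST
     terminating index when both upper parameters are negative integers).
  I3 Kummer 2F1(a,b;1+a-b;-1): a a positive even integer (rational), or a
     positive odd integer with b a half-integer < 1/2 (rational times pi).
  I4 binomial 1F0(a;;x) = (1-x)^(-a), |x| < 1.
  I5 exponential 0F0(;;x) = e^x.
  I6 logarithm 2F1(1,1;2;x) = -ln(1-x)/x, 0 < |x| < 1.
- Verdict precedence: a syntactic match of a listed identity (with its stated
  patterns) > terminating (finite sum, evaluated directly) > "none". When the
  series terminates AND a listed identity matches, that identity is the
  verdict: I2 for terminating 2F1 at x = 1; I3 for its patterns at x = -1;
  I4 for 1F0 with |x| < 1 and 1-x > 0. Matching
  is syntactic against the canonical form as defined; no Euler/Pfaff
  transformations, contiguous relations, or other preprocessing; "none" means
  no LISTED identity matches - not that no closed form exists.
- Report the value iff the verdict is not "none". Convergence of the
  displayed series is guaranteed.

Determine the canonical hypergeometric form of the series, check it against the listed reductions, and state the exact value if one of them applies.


Key step: from the first term -\frac{1}{2}: factor the ratio over Q (C = -1/2): negated roots = parameters.
Consecutive-term ratio: r(k) = -1 * (k-\frac{8}{5}) (k+4) / [(k+\frac{33}{5}) (k+1)] - rational in k, leading ratio -1; with t_0 = -\frac{1}{2}, classification follows.

Canonical form: C = -\frac{1}{2} times 2F1 with upper {-\frac{8}{5}, 4}, lower {\frac{33}{5}}, x = -1. Verdict: this is Kummer (I3) (x = -1; c = \frac{33}{5} equals 1+a-b for upper {-\frac{8}{5}, 4}: listed pattern). Exact value: -\frac{161}{150}.


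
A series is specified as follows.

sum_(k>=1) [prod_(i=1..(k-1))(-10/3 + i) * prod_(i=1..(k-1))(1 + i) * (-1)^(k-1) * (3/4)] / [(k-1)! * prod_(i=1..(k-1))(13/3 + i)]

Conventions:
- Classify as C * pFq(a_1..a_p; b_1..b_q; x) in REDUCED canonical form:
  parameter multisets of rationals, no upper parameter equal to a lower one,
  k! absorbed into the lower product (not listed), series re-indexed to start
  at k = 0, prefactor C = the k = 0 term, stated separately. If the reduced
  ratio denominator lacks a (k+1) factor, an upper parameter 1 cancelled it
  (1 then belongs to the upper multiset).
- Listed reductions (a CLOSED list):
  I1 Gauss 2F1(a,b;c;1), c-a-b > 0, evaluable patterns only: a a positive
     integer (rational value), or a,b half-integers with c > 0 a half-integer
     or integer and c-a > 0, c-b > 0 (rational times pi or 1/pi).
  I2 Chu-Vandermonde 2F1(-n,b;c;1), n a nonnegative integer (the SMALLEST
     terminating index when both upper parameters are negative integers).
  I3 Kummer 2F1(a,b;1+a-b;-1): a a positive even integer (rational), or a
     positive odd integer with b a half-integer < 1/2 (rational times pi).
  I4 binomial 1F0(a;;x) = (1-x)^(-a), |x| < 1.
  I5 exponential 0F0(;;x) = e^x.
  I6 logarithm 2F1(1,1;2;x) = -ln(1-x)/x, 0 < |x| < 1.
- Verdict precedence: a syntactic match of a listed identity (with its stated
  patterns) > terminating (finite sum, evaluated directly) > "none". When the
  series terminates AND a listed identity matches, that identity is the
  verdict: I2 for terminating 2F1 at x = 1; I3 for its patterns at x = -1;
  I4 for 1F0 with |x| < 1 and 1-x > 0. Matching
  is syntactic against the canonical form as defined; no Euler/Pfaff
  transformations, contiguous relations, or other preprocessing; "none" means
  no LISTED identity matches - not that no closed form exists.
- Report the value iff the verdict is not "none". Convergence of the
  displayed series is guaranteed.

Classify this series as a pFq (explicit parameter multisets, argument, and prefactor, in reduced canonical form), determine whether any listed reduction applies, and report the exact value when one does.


Key observation: from the first term 3/4: the lower running product (prefactor 3/4) is a rising factorial.
Step ratio: r(k) = (-1) * (k-7/3) (k+2) / [(k+16/3) (k+1)] ; factor over Q: parameters, x = (-1), and C = 3/4.

Prefactor 3/4, argument -1: 2F1 with upper {-7/3, 2} over lower {16/3}. Verdict: Kummer's theorem (I3) applies (x = -1; c = 16/3 equals 1+a-b for upper {-7/3, 2}: listed pattern). Sum: 13/8.
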